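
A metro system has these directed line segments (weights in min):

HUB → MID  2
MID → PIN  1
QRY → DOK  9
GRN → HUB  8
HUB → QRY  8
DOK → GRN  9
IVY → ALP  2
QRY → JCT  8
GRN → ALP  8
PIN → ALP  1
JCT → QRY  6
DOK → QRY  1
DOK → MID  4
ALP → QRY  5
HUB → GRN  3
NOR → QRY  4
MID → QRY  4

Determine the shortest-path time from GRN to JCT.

Candidate routes:
GRN → ALP → QRY → JCT: 8+5+8 = 21
GRN → HUB → MID → QRY → JCT: 8+2+4+8 = 22
The minimum is 21 min via GRN → ALP → QRY → JCT.

21 min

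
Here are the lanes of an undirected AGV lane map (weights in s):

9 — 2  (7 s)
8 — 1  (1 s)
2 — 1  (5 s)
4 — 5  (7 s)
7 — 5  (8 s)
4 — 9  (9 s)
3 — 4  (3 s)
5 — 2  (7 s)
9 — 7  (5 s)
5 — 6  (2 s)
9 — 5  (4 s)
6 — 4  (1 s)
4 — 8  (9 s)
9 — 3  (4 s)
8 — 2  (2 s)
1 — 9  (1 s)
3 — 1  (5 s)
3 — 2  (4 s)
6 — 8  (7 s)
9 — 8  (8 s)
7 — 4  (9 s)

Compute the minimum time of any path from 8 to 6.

7 s

Running Dijkstra from 8:
8: 0
1: 1  (via 8)
2: 2  (via 8)
9: 2  (via 1)
3: 6  (via 1)
5: 6  (via 9)
6: 7  (via 8)
Shortest route: 8 → 6 = 7 s.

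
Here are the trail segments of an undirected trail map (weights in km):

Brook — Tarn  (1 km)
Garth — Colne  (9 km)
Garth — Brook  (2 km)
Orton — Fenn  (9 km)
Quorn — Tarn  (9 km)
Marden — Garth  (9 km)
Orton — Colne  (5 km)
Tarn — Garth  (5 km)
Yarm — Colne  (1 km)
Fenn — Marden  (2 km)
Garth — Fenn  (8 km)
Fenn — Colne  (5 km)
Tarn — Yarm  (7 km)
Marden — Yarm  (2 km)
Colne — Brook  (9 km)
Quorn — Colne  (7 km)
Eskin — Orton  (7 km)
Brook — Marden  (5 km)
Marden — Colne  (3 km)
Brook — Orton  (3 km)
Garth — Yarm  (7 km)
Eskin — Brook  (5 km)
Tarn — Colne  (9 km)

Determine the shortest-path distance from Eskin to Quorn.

Enumerating some paths:
Eskin - Brook - Orton - Colne - Quorn: 5+3+5+7 = 20
Eskin - Orton - Colne - Quorn: 7+5+7 = 19
Eskin - Brook - Tarn - Quorn: 5+1+9 = 15
Cheapest is Eskin - Brook - Tarn - Quorn at 15 km.

15 km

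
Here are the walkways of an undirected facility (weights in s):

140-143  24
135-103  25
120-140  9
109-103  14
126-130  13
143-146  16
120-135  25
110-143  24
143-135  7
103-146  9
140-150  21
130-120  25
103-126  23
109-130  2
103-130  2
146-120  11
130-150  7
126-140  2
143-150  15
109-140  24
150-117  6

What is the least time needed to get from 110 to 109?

48 s

Compare a few routes:
110–143–150–130–109: 24+15+7+2 = 48
110–143–146–103–130–109: 24+16+9+2+2 = 53
The minimum is 48 s via 110–143–150–130–109.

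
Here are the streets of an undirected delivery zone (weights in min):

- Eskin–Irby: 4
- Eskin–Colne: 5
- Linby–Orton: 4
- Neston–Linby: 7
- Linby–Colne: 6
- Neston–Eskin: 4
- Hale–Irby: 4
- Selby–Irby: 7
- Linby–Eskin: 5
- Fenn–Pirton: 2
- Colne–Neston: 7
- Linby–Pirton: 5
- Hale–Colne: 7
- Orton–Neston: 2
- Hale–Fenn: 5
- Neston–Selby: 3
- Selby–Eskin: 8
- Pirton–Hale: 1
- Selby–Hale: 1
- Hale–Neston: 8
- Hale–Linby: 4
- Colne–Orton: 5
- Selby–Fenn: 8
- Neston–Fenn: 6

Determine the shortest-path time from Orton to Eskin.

Running Dijkstra from Orton:
Orton: 0
Neston: 2  (via Orton)
Linby: 4  (via Orton)
Colne: 5  (via Orton)
Selby: 5  (via Neston)
Hale: 6  (via Selby)
Eskin: 6  (via Neston)
Shortest route: Orton → Neston → Eskin = 6 min.

6 min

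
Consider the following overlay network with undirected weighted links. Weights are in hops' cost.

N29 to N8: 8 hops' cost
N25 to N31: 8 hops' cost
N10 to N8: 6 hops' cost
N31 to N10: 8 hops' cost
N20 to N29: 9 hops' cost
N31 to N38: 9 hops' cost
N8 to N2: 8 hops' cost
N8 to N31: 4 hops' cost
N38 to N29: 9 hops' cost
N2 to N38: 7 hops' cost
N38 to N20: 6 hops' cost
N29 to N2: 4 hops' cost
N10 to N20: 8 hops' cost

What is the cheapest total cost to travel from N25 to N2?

20 hops' cost

Settle nodes by increasing distance from N25:
N25: 0
N31: 8  (via N25)
N8: 12  (via N31)
N10: 16  (via N31)
N38: 17  (via N31)
N29: 20  (via N8)
N2: 20  (via N8)
Shortest route: N25 → N31 → N8 → N2 = 20 hops' cost.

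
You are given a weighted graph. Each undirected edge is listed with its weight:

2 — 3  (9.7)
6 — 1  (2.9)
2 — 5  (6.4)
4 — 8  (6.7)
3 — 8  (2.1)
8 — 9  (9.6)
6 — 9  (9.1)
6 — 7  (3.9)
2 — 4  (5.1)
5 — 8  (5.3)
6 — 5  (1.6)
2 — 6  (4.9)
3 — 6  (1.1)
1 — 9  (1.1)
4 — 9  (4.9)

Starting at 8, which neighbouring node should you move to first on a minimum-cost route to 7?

3

Compare a few routes:
8 → 3 → 6 → 7: 2.1+1.1+3.9 = 7.1
8 → 9 → 1 → 6 → 7: 9.6+1.1+2.9+3.9 = 17.5
8 → 5 → 6 → 7: 5.3+1.6+3.9 = 10.8
Cheapest is 8 → 3 → 6 → 7 at 7.1.
So from 8 the first move is to 3.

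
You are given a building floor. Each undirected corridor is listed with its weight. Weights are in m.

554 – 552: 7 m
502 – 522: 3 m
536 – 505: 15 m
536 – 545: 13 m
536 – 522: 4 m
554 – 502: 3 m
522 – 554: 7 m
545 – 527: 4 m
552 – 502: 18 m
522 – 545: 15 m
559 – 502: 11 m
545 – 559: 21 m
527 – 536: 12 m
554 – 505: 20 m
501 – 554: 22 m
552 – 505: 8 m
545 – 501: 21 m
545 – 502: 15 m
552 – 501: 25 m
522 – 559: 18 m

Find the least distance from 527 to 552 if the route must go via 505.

Best 527 to 505: 527 → 536 → 505 costing 27
Shortest 505→552: 505 → 552 = 8
Total via 505: 27 + 8 = 35 m.

35 m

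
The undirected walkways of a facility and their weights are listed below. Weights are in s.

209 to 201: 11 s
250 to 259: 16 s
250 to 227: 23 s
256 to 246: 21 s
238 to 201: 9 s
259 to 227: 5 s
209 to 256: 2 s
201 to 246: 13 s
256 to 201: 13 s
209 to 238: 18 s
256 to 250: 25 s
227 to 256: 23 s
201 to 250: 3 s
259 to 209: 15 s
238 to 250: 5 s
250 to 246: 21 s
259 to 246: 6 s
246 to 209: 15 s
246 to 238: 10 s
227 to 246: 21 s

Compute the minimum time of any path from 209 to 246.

Enumerating some paths:
209–201–246: 11+13 = 24
209–246: 15 = 15
209–259–246: 15+6 = 21
209–256–246: 2+21 = 23
Cheapest is 209–246 at 15 s.

15 s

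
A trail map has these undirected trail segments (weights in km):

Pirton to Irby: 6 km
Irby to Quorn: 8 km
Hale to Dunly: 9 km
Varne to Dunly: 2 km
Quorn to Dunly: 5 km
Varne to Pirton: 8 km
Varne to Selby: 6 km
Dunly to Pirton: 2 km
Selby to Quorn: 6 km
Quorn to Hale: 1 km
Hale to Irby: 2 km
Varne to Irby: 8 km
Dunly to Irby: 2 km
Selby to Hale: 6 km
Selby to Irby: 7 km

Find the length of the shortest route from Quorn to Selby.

Shortest distances from Quorn:
Quorn: 0
Hale: 1  (via Quorn)
Irby: 3  (via Hale)
Dunly: 5  (via Quorn)
Selby: 6  (via Quorn)
Shortest route: Quorn → Selby = 6 km.

6 km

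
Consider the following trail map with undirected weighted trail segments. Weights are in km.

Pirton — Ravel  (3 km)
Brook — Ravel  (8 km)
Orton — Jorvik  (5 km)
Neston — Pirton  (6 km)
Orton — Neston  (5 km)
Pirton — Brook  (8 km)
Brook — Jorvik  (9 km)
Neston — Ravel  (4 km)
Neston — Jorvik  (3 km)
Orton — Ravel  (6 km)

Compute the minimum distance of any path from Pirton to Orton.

9 km

Enumerating some paths:
Pirton–Neston–Jorvik–Orton: 6+3+5 = 14
Pirton–Ravel–Neston–Orton: 3+4+5 = 12
Pirton–Ravel–Orton: 3+6 = 9
Pirton–Neston–Orton: 6+5 = 11
Cheapest is Pirton–Ravel–Orton at 9 km.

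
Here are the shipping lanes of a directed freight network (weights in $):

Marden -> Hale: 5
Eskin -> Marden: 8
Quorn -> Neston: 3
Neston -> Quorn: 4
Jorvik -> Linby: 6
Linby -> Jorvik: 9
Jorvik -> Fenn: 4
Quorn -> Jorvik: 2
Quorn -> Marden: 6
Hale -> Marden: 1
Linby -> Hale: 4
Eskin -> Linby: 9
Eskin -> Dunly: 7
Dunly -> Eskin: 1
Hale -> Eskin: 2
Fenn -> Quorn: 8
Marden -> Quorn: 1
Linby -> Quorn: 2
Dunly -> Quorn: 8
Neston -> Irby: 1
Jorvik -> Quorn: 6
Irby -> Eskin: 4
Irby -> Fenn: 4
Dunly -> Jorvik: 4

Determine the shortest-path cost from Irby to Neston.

Candidate routes:
Irby–Fenn–Quorn–Neston: 4+8+3 = 15
Irby–Eskin–Marden–Quorn–Neston: 4+8+1+3 = 16
Cheapest is Irby–Fenn–Quorn–Neston at $15.

$15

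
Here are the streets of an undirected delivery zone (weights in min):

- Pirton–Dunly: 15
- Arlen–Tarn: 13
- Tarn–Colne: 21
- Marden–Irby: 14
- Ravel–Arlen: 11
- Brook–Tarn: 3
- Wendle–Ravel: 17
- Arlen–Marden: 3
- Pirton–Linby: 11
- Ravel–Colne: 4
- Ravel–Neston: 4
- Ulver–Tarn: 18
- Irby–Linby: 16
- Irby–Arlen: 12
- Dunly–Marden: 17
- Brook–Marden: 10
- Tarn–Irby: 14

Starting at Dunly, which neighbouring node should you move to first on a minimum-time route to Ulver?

Marden

Enumerating some paths:
Dunly–Marden–Arlen–Tarn–Ulver: 17+3+13+18 = 51
Dunly–Marden–Irby–Tarn–Ulver: 17+14+14+18 = 63
Dunly–Marden–Arlen–Irby–Tarn–Ulver: 17+3+12+14+18 = 64
Dunly–Marden–Brook–Tarn–Ulver: 17+10+3+18 = 48
Cheapest is Dunly–Marden–Brook–Tarn–Ulver at 48 min.
So from Dunly the first move is to Marden.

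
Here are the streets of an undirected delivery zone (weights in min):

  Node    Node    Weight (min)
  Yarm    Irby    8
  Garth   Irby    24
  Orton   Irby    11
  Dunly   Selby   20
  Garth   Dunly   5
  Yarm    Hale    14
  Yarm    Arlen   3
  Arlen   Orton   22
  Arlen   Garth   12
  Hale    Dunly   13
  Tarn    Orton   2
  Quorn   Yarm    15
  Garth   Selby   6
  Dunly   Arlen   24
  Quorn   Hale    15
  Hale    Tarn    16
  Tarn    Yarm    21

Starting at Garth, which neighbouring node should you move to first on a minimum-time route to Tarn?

Dunly

Enumerating some paths:
Garth–Dunly–Hale–Tarn: 5+13+16 = 34
Garth–Arlen–Orton–Tarn: 12+22+2 = 36
Cheapest is Garth–Dunly–Hale–Tarn at 34 min.
So from Garth the first move is to Dunly.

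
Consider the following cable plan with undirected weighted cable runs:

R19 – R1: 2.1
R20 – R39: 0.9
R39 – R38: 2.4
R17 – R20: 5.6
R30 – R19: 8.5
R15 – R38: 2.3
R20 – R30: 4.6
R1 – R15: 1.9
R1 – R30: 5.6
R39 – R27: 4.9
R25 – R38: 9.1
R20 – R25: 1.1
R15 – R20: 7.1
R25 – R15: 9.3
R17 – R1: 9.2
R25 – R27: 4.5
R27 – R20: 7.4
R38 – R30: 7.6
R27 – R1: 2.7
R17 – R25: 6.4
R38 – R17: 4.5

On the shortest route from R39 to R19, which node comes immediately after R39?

Enumerating some paths:
R39 → R20 → R25 → R27 → R1 → R19: 0.9+1.1+4.5+2.7+2.1 = 11.3
R39 → R38 → R15 → R1 → R19: 2.4+2.3+1.9+2.1 = 8.7
R39 → R27 → R1 → R19: 4.9+2.7+2.1 = 9.7
Cheapest is R39 → R38 → R15 → R1 → R19 at 8.7.
So from R39 the first move is to R38.

R38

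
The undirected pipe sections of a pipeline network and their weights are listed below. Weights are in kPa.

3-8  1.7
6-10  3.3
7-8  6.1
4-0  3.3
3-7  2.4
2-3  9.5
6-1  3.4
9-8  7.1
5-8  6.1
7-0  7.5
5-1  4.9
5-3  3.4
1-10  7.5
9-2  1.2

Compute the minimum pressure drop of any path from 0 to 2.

19.4 kPa

Running Dijkstra from 0:
0: 0
4: 3.3  (via 0)
7: 7.5  (via 0)
3: 9.9  (via 7)
8: 11.6  (via 3)
5: 13.3  (via 3)
1: 18.2  (via 5)
9: 18.7  (via 8)
2: 19.4  (via 3)
Shortest route: 0 → 7 → 3 → 2 = 19.4 kPa.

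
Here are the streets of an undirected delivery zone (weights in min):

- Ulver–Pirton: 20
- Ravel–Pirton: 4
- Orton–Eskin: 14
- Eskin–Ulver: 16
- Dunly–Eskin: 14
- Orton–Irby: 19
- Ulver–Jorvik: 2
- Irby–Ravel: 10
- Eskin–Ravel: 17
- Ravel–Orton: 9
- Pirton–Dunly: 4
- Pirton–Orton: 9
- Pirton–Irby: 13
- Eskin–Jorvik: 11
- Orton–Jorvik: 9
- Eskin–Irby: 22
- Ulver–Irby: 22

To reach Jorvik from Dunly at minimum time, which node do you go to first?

Pirton

Compare a few routes:
Dunly → Pirton → Ravel → Orton → Jorvik: 4+4+9+9 = 26
Dunly → Eskin → Jorvik: 14+11 = 25
Dunly → Pirton → Orton → Jorvik: 4+9+9 = 22
Cheapest is Dunly → Pirton → Orton → Jorvik at 22 min.
So from Dunly the first move is to Pirton.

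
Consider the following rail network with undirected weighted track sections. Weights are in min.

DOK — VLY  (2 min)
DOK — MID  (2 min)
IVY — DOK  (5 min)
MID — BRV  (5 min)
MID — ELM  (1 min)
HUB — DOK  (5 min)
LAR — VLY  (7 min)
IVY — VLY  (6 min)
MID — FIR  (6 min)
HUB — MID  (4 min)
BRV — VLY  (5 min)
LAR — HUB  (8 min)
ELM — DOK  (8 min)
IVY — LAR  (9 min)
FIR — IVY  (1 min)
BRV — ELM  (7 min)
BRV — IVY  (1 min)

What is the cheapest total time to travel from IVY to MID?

6 min

Running Dijkstra from IVY:
IVY: 0
BRV: 1  (via IVY)
FIR: 1  (via IVY)
DOK: 5  (via IVY)
VLY: 6  (via IVY)
MID: 6  (via BRV)
Shortest route: IVY → BRV → MID = 6 min.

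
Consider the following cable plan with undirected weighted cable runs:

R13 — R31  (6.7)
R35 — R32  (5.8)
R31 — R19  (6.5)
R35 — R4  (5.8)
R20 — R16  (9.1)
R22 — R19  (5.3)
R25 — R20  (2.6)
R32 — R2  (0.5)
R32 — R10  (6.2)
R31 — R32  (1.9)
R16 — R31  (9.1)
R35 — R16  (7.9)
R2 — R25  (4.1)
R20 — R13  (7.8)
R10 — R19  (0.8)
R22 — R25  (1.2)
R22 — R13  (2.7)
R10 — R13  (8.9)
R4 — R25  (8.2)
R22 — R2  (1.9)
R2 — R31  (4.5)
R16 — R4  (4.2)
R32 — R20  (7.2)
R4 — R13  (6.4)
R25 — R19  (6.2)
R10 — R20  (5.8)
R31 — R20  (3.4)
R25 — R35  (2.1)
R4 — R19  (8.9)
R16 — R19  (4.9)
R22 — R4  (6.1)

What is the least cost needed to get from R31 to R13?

Shortest distances from R31:
R31: 0
R32: 1.9  (via R31)
R2: 2.4  (via R32)
R20: 3.4  (via R31)
R22: 4.3  (via R2)
R25: 5.5  (via R22)
R19: 6.5  (via R31)
R13: 6.7  (via R31)
Shortest route: R31–R13 = 6.7.

6.7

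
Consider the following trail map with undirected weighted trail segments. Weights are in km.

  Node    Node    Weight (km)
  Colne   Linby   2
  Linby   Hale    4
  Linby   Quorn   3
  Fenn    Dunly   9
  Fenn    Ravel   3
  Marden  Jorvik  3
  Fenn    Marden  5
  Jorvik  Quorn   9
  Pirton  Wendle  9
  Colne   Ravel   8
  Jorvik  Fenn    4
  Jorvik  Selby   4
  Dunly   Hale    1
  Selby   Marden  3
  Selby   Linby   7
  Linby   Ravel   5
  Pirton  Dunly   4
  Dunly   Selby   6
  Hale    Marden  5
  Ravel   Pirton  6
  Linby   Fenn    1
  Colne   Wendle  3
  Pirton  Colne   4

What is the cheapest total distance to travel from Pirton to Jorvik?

11 km

Running Dijkstra from Pirton:
Pirton: 0
Dunly: 4  (via Pirton)
Colne: 4  (via Pirton)
Hale: 5  (via Dunly)
Linby: 6  (via Colne)
Ravel: 6  (via Pirton)
Fenn: 7  (via Linby)
Wendle: 7  (via Colne)
Quorn: 9  (via Linby)
Selby: 10  (via Dunly)
Marden: 10  (via Hale)
Jorvik: 11  (via Fenn)
Shortest route: Pirton → Colne → Linby → Fenn → Jorvik = 11 km.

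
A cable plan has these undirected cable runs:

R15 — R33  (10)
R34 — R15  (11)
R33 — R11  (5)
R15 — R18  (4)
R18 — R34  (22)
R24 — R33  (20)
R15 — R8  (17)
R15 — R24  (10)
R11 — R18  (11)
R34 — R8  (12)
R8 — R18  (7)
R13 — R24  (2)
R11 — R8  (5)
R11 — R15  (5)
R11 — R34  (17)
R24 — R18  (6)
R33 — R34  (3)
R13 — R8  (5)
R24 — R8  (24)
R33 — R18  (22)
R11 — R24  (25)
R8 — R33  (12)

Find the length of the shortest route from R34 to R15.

Compare a few routes:
R34 → R33 → R11 → R15: 3+5+5 = 13
R34 → R15: 11 = 11
R34 → R33 → R15: 3+10 = 13
Cheapest is R34 → R15 at 11.

11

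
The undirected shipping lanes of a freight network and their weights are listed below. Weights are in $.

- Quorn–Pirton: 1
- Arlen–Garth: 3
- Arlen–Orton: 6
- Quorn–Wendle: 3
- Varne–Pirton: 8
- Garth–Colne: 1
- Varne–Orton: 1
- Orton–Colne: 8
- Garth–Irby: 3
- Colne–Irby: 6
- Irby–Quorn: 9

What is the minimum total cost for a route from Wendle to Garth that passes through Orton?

Shortest Wendle→Orton: Wendle → Quorn → Pirton → Varne → Orton = 13
Shortest Orton→Garth: Orton → Arlen → Garth = 9
Total via Orton: 13 + 9 = $22.

$22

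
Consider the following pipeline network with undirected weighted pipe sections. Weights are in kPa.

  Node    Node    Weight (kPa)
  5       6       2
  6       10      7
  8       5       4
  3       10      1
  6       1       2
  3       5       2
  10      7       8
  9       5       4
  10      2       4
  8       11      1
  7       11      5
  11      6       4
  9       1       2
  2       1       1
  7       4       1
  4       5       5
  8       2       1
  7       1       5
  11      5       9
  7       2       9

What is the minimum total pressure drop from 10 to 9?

7 kPa

Candidate routes:
10 → 3 → 5 → 6 → 1 → 9: 1+2+2+2+2 = 9
10 → 3 → 5 → 9: 1+2+4 = 7
The minimum is 7 kPa via 10 → 3 → 5 → 9.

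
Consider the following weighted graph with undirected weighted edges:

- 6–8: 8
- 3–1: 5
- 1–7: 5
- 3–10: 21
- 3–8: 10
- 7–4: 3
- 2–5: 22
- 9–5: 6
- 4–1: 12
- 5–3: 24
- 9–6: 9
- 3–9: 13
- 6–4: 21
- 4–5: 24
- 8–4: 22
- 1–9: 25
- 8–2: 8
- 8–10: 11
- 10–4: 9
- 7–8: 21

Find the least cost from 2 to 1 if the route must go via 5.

46

Best 2 to 5: 2 → 5 costing 22
Shortest 5→1: 5 → 9 → 3 → 1 = 24
Total via 5: 22 + 24 = 46.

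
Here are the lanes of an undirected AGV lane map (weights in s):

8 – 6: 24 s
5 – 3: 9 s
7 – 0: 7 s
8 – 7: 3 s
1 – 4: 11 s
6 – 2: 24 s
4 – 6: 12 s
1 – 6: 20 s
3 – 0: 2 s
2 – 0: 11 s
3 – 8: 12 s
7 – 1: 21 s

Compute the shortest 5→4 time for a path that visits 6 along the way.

Best 5 to 6: 5–3–8–6 costing 45
Shortest 6→4: 6–4 = 12
Total via 6: 45 + 12 = 57 s.

57 s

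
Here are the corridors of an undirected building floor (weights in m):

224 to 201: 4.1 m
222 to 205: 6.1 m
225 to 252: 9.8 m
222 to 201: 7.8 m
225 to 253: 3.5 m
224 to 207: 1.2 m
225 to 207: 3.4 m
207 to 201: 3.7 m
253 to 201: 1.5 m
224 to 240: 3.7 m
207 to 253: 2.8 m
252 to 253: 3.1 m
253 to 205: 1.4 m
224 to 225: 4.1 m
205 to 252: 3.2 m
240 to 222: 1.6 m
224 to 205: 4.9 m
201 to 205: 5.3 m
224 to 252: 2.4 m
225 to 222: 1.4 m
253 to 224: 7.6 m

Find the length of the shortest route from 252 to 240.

Running Dijkstra from 252:
252: 0
224: 2.4  (via 252)
253: 3.1  (via 252)
205: 3.2  (via 252)
207: 3.6  (via 224)
201: 4.6  (via 253)
240: 6.1  (via 224)
Shortest route: 252 → 224 → 240 = 6.1 m.

6.1 m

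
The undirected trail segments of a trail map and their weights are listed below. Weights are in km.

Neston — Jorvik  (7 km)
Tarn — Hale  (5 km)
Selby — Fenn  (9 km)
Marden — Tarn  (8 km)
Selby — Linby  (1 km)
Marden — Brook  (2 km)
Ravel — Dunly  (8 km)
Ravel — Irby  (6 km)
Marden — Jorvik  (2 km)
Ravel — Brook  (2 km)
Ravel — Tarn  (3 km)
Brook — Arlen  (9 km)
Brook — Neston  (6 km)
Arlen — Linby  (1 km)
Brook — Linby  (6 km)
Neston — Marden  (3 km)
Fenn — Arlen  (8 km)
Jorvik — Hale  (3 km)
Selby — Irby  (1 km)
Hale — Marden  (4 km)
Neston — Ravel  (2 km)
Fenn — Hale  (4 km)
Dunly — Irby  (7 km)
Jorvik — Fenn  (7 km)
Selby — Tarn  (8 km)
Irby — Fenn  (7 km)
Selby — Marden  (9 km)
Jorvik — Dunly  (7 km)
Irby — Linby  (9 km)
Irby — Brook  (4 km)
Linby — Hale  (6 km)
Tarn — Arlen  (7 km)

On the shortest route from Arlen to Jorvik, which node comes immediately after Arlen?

Linby

Candidate routes:
Arlen - Linby - Brook - Marden - Jorvik: 1+6+2+2 = 11
Arlen - Linby - Selby - Irby - Brook - Marden - Jorvik: 1+1+1+4+2+2 = 11
Arlen - Linby - Hale - Jorvik: 1+6+3 = 10
Cheapest is Arlen - Linby - Hale - Jorvik at 10 km.
So from Arlen the first move is to Linby.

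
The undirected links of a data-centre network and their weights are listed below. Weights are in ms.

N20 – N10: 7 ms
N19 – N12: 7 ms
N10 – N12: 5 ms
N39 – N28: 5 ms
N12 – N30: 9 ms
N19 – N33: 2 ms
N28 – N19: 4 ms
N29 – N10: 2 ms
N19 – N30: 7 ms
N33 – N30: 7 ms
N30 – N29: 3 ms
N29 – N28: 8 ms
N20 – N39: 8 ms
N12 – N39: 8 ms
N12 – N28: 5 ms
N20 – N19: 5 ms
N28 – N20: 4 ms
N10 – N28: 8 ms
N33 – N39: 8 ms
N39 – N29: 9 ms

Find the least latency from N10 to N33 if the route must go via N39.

19 ms

Best N10 to N39: N10 → N29 → N39 costing 11
Shortest N39→N33: N39 → N33 = 8
Total via N39: 11 + 8 = 19 ms.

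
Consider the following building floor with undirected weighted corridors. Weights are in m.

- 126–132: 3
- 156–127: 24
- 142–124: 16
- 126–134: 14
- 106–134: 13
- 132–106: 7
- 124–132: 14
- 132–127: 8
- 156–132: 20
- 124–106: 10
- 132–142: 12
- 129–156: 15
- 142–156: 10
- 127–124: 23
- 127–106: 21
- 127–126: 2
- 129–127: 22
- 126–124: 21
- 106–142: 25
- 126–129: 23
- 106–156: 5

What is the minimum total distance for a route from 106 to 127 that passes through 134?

29 m

Shortest 106→134: 106–134 = 13
Shortest 134→127: 134–126–127 = 16
Total via 134: 13 + 16 = 29 m.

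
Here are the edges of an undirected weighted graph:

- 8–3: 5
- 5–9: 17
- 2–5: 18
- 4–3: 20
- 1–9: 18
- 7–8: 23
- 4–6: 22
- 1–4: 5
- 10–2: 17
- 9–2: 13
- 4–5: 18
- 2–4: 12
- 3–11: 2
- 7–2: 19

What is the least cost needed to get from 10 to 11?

51

Settle nodes by increasing distance from 10:
10: 0
2: 17  (via 10)
4: 29  (via 2)
9: 30  (via 2)
1: 34  (via 4)
5: 35  (via 2)
7: 36  (via 2)
3: 49  (via 4)
6: 51  (via 4)
11: 51  (via 3)
Shortest route: 10–2–4–3–11 = 51.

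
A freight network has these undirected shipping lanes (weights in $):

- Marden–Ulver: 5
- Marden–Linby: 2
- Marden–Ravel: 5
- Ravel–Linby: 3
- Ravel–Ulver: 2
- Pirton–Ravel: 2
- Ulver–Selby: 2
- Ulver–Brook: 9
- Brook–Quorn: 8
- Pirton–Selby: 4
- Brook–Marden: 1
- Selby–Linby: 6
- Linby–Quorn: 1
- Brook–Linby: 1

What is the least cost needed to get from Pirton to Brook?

Running Dijkstra from Pirton:
Pirton: 0
Ravel: 2  (via Pirton)
Ulver: 4  (via Ravel)
Selby: 4  (via Pirton)
Linby: 5  (via Ravel)
Quorn: 6  (via Linby)
Brook: 6  (via Linby)
Shortest route: Pirton → Ravel → Linby → Brook = $6.

$6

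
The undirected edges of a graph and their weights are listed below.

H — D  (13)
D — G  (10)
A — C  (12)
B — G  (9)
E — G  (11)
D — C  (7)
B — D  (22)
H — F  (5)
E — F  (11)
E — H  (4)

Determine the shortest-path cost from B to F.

29

Compare a few routes:
B–G–E–F: 9+11+11 = 31
B–G–E–H–F: 9+11+4+5 = 29
Cheapest is B–G–E–H–F at 29.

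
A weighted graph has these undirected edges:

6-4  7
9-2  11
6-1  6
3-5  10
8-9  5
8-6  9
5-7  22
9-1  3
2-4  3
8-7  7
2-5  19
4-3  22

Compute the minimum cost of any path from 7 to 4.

23

Candidate routes:
7 → 8 → 6 → 4: 7+9+7 = 23
7 → 8 → 9 → 2 → 4: 7+5+11+3 = 26
7 → 8 → 9 → 1 → 6 → 4: 7+5+3+6+7 = 28
Cheapest is 7 → 8 → 6 → 4 at 23.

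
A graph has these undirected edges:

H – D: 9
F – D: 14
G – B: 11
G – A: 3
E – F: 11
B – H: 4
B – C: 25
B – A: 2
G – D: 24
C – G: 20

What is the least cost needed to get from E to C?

63

Enumerating some paths:
E - F - D - H - B - G - C: 11+14+9+4+11+20 = 69
E - F - D - H - B - C: 11+14+9+4+25 = 63
E - F - D - G - C: 11+14+24+20 = 69
Cheapest is E - F - D - H - B - C at 63.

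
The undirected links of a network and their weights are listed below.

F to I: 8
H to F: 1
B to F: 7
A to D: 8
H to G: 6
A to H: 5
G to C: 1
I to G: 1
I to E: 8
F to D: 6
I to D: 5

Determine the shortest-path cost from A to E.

20

Enumerating some paths:
A - H - G - I - E: 5+6+1+8 = 20
A - D - I - E: 8+5+8 = 21
Cheapest is A - H - G - I - E at 20.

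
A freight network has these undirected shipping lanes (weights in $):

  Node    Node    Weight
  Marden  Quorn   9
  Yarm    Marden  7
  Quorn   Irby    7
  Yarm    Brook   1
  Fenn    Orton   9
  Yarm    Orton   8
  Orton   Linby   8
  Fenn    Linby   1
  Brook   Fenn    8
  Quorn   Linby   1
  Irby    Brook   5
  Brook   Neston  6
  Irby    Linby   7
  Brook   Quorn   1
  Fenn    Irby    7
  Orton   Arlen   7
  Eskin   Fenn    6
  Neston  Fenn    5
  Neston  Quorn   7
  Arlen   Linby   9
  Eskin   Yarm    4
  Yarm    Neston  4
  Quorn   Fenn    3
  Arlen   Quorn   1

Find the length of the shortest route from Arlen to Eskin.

Settle nodes by increasing distance from Arlen:
Arlen: 0
Quorn: 1  (via Arlen)
Brook: 2  (via Quorn)
Linby: 2  (via Quorn)
Fenn: 3  (via Linby)
Yarm: 3  (via Brook)
Neston: 7  (via Yarm)
Orton: 7  (via Arlen)
Eskin: 7  (via Yarm)
Shortest route: Arlen → Quorn → Brook → Yarm → Eskin = $7.

$7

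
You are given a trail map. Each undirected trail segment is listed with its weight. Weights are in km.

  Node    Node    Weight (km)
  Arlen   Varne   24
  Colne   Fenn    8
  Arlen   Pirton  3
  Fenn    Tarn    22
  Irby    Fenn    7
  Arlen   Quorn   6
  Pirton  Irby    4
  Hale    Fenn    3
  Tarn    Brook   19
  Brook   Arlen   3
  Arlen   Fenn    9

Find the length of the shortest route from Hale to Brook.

15 km

Enumerating some paths:
Hale - Fenn - Arlen - Brook: 3+9+3 = 15
Hale - Fenn - Irby - Pirton - Arlen - Brook: 3+7+4+3+3 = 20
Cheapest is Hale - Fenn - Arlen - Brook at 15 km.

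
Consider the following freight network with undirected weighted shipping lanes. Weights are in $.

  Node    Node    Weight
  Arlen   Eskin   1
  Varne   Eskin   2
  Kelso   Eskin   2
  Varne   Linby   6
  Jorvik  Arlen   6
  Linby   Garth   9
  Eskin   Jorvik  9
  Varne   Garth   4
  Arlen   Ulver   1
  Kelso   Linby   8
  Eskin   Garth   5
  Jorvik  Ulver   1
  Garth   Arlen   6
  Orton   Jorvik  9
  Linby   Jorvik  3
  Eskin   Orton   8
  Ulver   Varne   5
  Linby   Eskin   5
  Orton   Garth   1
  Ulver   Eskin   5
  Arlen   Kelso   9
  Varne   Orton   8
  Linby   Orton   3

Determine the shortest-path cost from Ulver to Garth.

$7

Shortest distances from Ulver:
Ulver: 0
Jorvik: 1  (via Ulver)
Arlen: 1  (via Ulver)
Eskin: 2  (via Arlen)
Kelso: 4  (via Eskin)
Linby: 4  (via Jorvik)
Varne: 4  (via Eskin)
Orton: 7  (via Linby)
Garth: 7  (via Arlen)
Shortest route: Ulver → Arlen → Garth = $7.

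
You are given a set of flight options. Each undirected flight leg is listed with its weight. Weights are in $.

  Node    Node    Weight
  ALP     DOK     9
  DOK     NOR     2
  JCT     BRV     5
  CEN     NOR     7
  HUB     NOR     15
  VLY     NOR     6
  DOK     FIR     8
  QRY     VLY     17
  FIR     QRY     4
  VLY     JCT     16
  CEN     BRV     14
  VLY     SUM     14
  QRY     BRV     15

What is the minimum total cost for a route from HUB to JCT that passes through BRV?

Best HUB to BRV: HUB–NOR–CEN–BRV costing 36
Best BRV to JCT: BRV–JCT costing 5
Total via BRV: 36 + 5 = $41.

$41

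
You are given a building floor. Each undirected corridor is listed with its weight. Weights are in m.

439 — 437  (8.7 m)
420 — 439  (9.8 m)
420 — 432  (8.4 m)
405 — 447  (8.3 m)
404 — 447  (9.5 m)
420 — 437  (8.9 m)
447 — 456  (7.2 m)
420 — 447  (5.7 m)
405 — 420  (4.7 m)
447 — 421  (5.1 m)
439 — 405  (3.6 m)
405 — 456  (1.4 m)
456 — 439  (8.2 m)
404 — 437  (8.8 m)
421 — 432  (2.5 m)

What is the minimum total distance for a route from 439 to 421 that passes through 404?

32.1 m

Best 439 to 404: 439–437–404 costing 17.5
Shortest 404→421: 404–447–421 = 14.6
Total via 404: 17.5 + 14.6 = 32.1 m.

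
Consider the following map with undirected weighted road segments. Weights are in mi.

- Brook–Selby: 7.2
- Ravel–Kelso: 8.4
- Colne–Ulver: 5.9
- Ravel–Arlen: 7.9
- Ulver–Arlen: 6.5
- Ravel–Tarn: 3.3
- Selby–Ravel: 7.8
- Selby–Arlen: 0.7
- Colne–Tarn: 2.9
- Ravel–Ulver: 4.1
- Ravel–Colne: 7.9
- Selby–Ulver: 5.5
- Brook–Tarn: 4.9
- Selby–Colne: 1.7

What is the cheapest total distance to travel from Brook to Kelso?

Shortest distances from Brook:
Brook: 0
Tarn: 4.9  (via Brook)
Selby: 7.2  (via Brook)
Colne: 7.8  (via Tarn)
Arlen: 7.9  (via Selby)
Ravel: 8.2  (via Tarn)
Ulver: 12.3  (via Ravel)
Kelso: 16.6  (via Ravel)
Shortest route: Brook–Tarn–Ravel–Kelso = 16.6 mi.

16.6 mi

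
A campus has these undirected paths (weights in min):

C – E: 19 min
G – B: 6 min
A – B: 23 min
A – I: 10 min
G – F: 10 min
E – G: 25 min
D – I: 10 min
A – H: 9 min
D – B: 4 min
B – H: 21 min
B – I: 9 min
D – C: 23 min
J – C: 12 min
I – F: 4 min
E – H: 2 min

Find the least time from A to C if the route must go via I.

43 min

Best A to I: A–I costing 10
Shortest I→C: I–D–C = 33
Total via I: 10 + 33 = 43 min.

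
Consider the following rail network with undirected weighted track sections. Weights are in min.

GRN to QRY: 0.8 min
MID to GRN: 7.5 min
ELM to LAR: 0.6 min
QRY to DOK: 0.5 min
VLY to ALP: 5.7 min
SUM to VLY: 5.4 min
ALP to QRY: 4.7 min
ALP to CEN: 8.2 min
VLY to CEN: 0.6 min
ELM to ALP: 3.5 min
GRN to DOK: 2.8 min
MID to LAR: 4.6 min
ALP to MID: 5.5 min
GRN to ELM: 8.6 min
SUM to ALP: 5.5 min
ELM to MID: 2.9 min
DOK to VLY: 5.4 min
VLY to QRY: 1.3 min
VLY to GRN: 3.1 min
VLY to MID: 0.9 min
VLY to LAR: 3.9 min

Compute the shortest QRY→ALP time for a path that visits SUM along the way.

Best QRY to SUM: QRY → VLY → SUM costing 6.7
Shortest SUM→ALP: SUM → ALP = 5.5
Total via SUM: 6.7 + 5.5 = 12.2 min.

12.2 min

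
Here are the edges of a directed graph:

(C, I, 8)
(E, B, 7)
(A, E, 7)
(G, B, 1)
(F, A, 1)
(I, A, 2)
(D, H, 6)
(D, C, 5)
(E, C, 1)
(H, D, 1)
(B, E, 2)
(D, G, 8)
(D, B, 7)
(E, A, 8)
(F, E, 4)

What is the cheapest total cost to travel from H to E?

10

Settle nodes by increasing distance from H:
H: 0
D: 1  (via H)
C: 6  (via D)
B: 8  (via D)
G: 9  (via D)
E: 10  (via B)
Shortest route: H–D–B–E = 10.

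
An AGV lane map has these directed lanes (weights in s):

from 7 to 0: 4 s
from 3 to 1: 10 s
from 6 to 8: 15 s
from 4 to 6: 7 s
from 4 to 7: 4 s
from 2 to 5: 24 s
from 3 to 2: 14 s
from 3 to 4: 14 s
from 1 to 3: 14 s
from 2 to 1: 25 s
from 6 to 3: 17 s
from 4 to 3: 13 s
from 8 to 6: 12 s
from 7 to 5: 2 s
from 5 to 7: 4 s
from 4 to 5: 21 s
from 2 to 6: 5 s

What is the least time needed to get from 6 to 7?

Shortest distances from 6:
6: 0
8: 15  (via 6)
3: 17  (via 6)
1: 27  (via 3)
2: 31  (via 3)
4: 31  (via 3)
7: 35  (via 4)
Shortest route: 6 → 3 → 4 → 7 = 35 s.

35 s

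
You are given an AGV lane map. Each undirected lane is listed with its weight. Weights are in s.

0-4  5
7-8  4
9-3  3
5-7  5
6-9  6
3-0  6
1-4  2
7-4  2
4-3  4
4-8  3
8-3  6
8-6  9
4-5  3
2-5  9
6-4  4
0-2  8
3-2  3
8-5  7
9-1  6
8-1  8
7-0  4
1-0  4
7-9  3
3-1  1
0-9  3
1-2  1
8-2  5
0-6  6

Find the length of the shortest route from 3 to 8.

6 s

Running Dijkstra from 3:
3: 0
1: 1  (via 3)
2: 2  (via 1)
4: 3  (via 1)
9: 3  (via 3)
0: 5  (via 1)
7: 5  (via 4)
5: 6  (via 4)
8: 6  (via 3)
Shortest route: 3 → 8 = 6 s.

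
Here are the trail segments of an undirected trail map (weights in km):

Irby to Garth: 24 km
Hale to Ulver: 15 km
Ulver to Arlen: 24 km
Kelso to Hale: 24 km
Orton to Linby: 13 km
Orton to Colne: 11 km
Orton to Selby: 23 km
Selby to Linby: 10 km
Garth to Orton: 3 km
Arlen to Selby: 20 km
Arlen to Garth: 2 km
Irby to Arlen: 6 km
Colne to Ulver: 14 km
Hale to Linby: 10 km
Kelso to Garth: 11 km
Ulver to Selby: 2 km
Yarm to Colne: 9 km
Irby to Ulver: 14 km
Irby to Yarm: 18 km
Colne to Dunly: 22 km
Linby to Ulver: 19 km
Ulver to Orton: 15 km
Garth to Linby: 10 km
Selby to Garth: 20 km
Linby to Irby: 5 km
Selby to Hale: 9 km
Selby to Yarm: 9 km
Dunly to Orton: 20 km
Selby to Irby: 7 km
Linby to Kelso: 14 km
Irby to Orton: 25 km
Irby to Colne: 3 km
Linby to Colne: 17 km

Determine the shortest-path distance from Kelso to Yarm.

Enumerating some paths:
Kelso–Garth–Arlen–Irby–Colne–Yarm: 11+2+6+3+9 = 31
Kelso–Linby–Selby–Yarm: 14+10+9 = 33
Kelso–Linby–Irby–Selby–Yarm: 14+5+7+9 = 35
Kelso–Garth–Orton–Colne–Yarm: 11+3+11+9 = 34
Cheapest is Kelso–Garth–Arlen–Irby–Colne–Yarm at 31 km.

31 km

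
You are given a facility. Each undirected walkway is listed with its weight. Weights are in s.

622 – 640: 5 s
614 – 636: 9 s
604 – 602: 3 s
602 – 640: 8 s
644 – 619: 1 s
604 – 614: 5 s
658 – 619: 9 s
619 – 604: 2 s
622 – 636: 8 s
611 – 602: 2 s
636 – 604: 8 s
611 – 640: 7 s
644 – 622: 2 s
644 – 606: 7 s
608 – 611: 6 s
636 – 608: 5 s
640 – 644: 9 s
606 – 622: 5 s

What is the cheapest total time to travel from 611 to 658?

Compare a few routes:
611–602–604–619–658: 2+3+2+9 = 16
611–640–622–644–619–658: 7+5+2+1+9 = 24
611–640–644–619–658: 7+9+1+9 = 26
The minimum is 16 s via 611–602–604–619–658.

16 s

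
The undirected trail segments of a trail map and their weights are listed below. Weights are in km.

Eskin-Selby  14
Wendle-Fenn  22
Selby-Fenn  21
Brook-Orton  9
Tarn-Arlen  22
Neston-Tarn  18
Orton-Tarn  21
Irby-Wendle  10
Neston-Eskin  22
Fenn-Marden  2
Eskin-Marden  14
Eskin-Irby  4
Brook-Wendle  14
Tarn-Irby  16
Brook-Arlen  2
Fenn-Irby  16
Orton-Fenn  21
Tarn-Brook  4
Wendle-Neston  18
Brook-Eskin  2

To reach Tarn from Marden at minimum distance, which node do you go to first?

Eskin

Candidate routes:
Marden - Eskin - Brook - Tarn: 14+2+4 = 20
Marden - Fenn - Irby - Eskin - Brook - Tarn: 2+16+4+2+4 = 28
The minimum is 20 km via Marden - Eskin - Brook - Tarn.
So from Marden the first move is to Eskin.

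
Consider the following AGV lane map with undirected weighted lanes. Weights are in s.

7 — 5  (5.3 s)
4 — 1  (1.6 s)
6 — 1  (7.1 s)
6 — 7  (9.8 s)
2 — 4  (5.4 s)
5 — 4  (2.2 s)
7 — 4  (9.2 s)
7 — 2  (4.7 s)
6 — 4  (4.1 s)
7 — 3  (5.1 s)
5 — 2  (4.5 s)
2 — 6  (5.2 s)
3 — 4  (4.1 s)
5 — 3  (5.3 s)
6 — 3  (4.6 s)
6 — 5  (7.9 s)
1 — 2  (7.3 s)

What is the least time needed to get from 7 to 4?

7.5 s

Shortest distances from 7:
7: 0
2: 4.7  (via 7)
3: 5.1  (via 7)
5: 5.3  (via 7)
4: 7.5  (via 5)
Shortest route: 7–5–4 = 7.5 s.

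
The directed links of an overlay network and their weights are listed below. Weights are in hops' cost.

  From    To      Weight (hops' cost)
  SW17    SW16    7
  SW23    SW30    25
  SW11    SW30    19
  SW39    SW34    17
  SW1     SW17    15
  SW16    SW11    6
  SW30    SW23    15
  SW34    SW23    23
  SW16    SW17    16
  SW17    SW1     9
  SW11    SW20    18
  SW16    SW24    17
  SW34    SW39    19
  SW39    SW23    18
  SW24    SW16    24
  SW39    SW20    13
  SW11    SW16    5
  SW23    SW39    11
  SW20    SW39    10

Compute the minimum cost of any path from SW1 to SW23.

Enumerating some paths:
SW1–SW17–SW16–SW11–SW30–SW23: 15+7+6+19+15 = 62
SW1–SW17–SW16–SW11–SW20–SW39–SW23: 15+7+6+18+10+18 = 74
The minimum is 62 hops' cost via SW1–SW17–SW16–SW11–SW30–SW23.

62 hops' cost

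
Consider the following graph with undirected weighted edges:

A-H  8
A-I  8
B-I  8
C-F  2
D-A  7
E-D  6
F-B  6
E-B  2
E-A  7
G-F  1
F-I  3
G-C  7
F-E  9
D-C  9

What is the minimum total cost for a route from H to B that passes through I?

Shortest H→I: H → A → I = 16
Shortest I→B: I → B = 8
Total via I: 16 + 8 = 24.

24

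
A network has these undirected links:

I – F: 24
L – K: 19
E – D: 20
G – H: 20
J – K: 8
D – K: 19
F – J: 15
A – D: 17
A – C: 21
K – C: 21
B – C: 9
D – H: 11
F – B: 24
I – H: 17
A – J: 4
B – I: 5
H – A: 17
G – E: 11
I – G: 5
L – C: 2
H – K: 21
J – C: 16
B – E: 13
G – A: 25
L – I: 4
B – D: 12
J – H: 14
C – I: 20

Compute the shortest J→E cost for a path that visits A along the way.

Best J to A: J–A costing 4
Best A to E: A–G–E costing 36
Total via A: 4 + 36 = 40.

40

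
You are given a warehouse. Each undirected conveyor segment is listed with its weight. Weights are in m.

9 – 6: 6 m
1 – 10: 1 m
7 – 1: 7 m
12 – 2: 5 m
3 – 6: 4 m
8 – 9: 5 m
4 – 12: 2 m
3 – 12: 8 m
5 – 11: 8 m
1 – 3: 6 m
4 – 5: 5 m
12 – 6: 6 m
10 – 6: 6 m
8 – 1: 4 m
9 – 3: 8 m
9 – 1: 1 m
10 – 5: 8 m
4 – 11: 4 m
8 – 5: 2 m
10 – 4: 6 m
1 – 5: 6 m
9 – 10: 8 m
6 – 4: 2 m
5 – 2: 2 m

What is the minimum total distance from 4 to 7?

Compare a few routes:
4–5–8–1–7: 5+2+4+7 = 18
4–6–10–1–7: 2+6+1+7 = 16
4–10–1–7: 6+1+7 = 14
4–6–9–1–7: 2+6+1+7 = 16
The minimum is 14 m via 4–10–1–7.

14 m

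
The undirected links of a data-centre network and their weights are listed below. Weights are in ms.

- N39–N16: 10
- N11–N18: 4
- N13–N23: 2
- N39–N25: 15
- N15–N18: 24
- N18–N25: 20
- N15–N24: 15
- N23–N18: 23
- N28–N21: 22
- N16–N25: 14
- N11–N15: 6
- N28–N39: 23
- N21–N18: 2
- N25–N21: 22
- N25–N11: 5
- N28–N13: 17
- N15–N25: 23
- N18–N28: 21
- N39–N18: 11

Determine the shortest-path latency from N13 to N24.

50 ms

Enumerating some paths:
N13 → N28 → N18 → N11 → N15 → N24: 17+21+4+6+15 = 63
N13 → N23 → N18 → N11 → N15 → N24: 2+23+4+6+15 = 50
Cheapest is N13 → N23 → N18 → N11 → N15 → N24 at 50 ms.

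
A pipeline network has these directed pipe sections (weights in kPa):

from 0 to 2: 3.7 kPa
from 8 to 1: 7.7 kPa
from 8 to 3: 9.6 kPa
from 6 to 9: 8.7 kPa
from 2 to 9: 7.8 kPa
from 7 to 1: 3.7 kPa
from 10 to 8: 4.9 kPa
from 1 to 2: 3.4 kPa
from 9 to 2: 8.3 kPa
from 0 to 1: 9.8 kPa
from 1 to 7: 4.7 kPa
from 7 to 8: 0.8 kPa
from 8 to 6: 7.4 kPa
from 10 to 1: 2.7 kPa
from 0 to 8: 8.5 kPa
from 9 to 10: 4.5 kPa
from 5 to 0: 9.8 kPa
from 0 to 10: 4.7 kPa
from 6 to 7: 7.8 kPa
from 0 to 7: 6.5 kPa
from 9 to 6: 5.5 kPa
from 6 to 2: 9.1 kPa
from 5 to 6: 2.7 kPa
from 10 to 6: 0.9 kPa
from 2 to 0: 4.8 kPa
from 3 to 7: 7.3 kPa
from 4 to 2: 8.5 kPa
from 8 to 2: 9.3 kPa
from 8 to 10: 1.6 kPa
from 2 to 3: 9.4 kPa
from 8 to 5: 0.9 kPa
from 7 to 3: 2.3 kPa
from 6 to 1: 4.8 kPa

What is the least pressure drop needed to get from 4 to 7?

19.8 kPa

Settle nodes by increasing distance from 4:
4: 0
2: 8.5  (via 4)
0: 13.3  (via 2)
9: 16.3  (via 2)
3: 17.9  (via 2)
10: 18  (via 0)
6: 18.9  (via 10)
7: 19.8  (via 0)
Shortest route: 4 → 2 → 0 → 7 = 19.8 kPa.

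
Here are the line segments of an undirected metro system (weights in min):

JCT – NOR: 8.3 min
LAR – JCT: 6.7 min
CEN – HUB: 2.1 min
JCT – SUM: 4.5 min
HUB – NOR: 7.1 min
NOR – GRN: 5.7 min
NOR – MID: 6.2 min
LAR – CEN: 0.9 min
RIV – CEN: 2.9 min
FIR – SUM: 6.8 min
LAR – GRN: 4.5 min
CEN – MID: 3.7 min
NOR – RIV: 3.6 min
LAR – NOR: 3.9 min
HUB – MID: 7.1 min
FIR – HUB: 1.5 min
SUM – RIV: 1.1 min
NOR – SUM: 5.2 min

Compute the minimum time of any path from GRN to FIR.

9 min

Settle nodes by increasing distance from GRN:
GRN: 0
LAR: 4.5  (via GRN)
CEN: 5.4  (via LAR)
NOR: 5.7  (via GRN)
HUB: 7.5  (via CEN)
RIV: 8.3  (via CEN)
FIR: 9  (via HUB)
Shortest route: GRN → LAR → CEN → HUB → FIR = 9 min.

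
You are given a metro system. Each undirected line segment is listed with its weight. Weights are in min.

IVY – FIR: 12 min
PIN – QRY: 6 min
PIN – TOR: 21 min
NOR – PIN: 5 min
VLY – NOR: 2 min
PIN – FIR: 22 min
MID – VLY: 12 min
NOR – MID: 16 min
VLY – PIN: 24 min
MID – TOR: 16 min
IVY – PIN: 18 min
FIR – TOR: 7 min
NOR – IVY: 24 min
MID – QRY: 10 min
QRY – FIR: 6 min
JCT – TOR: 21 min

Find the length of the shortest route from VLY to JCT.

Shortest distances from VLY:
VLY: 0
NOR: 2  (via VLY)
PIN: 7  (via NOR)
MID: 12  (via VLY)
QRY: 13  (via PIN)
FIR: 19  (via QRY)
IVY: 25  (via PIN)
TOR: 26  (via FIR)
JCT: 47  (via TOR)
Shortest route: VLY → NOR → PIN → QRY → FIR → TOR → JCT = 47 min.

47 min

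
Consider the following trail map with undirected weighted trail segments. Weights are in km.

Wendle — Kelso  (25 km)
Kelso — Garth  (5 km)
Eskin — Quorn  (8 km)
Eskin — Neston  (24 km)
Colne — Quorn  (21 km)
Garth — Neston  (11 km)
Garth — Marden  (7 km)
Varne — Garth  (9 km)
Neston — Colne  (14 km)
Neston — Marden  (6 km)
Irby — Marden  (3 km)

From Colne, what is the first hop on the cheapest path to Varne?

Neston

Compare a few routes:
Colne - Neston - Marden - Garth - Varne: 14+6+7+9 = 36
Colne - Neston - Garth - Varne: 14+11+9 = 34
The minimum is 34 km via Colne - Neston - Garth - Varne.
So from Colne the first move is to Neston.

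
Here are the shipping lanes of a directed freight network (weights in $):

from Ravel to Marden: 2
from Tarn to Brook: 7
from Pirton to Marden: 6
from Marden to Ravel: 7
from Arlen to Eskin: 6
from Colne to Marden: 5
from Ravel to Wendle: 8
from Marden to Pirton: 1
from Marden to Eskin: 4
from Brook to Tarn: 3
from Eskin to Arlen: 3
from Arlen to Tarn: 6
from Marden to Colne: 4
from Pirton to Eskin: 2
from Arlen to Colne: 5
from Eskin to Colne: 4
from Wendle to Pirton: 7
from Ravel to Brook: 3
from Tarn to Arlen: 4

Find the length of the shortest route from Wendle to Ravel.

Shortest distances from Wendle:
Wendle: 0
Pirton: 7  (via Wendle)
Eskin: 9  (via Pirton)
Arlen: 12  (via Eskin)
Marden: 13  (via Pirton)
Colne: 13  (via Eskin)
Tarn: 18  (via Arlen)
Ravel: 20  (via Marden)
Shortest route: Wendle → Pirton → Marden → Ravel = $20.

$20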